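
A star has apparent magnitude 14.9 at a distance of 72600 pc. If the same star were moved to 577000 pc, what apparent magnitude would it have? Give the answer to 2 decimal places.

m ≈ 19.40

Flux ∝ 1/d², so Δm = 5 log₁₀(d₂/d₁) = 5 log₁₀(577000/72600) = 4.501
m₂ = m₁ + Δm = 14.9 + (4.501) = 19.401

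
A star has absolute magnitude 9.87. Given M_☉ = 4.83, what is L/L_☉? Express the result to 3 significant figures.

M − M_☉ = 9.87 − 4.83 = 5.040
L/L_☉ = 10^(−0.4 (M − M_☉)) = 10^-2.016 = 9.638×10^-3

L/L_☉ ≈ 9.64×10^-3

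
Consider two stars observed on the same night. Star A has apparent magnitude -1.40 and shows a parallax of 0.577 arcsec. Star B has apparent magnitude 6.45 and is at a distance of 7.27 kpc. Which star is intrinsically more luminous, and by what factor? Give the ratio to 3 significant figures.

Star A: d = 1/p = 1/0.577″ = 1.733 pc
Star A: M = m − 5 log₁₀ d + 5 = -1.40 − 5·0.2388 + 5 = 2.406
Star B: d = 7.27 kpc = 7270 pc
Star B: M = m − 5 log₁₀ d + 5 = 6.45 − 5·3.8615 + 5 = -7.858
ΔM = M_A − M_B = 2.406 − (-7.858) = 10.264; smaller M is more luminous → Star B.
L ratio = 10^(0.4 |ΔM|) = 10^4.105 = 12750

Star B is more luminous, by a factor of 12700.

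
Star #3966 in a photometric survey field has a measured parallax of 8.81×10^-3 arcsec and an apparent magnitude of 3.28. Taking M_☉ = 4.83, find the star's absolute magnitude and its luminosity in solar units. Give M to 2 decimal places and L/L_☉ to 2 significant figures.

M ≈ -2.00; L/L_☉ ≈ 540

d = 1/p = 1/8.81×10^-3″ = 113.5 pc
M = m − 5 log₁₀ d + 5 = 3.28 − 5·2.0550 + 5 = -1.995
M − M_☉ = -1.995 − 4.83 = -6.825
L/L_☉ = 10^(−0.4 × -6.825) = 537.1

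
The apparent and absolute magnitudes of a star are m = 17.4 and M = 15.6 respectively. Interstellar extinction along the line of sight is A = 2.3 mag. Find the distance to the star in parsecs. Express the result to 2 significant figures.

d ≈ 7.9 pc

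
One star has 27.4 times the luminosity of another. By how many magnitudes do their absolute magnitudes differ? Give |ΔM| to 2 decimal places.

Pogson: ΔM = −2.5 log₁₀(ratio) = −2.5 log₁₀(27.4) = −2.5 × 1.4378 = -3.594

|ΔM| ≈ 3.59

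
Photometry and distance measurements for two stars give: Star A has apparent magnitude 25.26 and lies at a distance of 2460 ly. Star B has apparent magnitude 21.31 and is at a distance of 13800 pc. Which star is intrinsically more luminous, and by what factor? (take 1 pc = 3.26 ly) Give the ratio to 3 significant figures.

Star A: d = 2460 ly / 3.26 = 754.6 pc
Star A: M = m − 5 log₁₀ d + 5 = 25.26 − 5·2.8777 + 5 = 15.871
Star B: M = m − 5 log₁₀ d + 5 = 21.31 − 5·4.1399 + 5 = 5.611
ΔM = M_A − M_B = 15.871 − (5.611) = 10.261; smaller M is more luminous → Star B.
L ratio = 10^(0.4 |ΔM|) = 10^4.104 = 12720

Star B is more luminous, by a factor of 12700.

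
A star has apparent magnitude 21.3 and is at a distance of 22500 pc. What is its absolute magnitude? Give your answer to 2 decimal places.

M ≈ 4.54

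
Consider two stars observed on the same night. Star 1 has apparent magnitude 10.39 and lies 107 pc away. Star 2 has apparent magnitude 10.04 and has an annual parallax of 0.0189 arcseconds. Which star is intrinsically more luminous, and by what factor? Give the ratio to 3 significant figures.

Star 1 is more luminous, by a factor of 2.96.

Star 1: M = m − 5 log₁₀ d + 5 = 10.39 − 5·2.0294 + 5 = 5.243
Star 2: d = 1/p = 1/0.0189″ = 52.91 pc
Star 2: M = m − 5 log₁₀ d + 5 = 10.04 − 5·1.7235 + 5 = 6.422
ΔM = M_1 − M_2 = 5.243 − (6.422) = -1.179; smaller M is more luminous → Star 1.
L ratio = 10^(0.4 |ΔM|) = 10^0.472 = 2.963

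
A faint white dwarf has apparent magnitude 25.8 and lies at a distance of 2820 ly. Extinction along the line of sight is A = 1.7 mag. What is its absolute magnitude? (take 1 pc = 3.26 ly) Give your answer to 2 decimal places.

M ≈ 14.41

d = 2820 ly / 3.26 = 865.0 pc
5 log₁₀(d/10 pc) = 5 log₁₀(865.0) − 5 = 9.685
M = m − 5 log₁₀(d/10) − A = 25.8 − 9.685 − 1.7 = 14.415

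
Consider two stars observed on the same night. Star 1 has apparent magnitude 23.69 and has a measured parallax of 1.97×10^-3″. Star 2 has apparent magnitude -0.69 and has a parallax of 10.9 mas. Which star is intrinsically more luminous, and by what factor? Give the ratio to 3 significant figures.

Star 2 is more luminous, by a factor of 1.85×10^8.

Star 1: d = 1/p = 1/1.97×10^-3″ = 507.6 pc
Star 1: M = m − 5 log₁₀ d + 5 = 23.69 − 5·2.7055 + 5 = 15.162
Star 2: p = 10.9 mas = 0.0109″ → d = 1/p = 91.74 pc
Star 2: M = m − 5 log₁₀ d + 5 = -0.69 − 5·1.9626 + 5 = -5.503
ΔM = M_1 − M_2 = 15.162 − (-5.503) = 20.665; smaller M is more luminous → Star 2.
L ratio = 10^(0.4 |ΔM|) = 10^8.266 = 1.845×10^8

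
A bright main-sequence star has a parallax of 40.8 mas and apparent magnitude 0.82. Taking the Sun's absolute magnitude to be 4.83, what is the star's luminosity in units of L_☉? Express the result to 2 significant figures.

L/L_☉ ≈ 240

d = 1/p = 1000/40.8 mas = 24.51 pc
M = m − 5 log₁₀ d + 5 = 0.82 − 5·1.3893 + 5 = -1.127
M − M_☉ = -1.127 − 4.83 = -5.957
L/L_☉ = 10^(−0.4 × -5.957) = 241.4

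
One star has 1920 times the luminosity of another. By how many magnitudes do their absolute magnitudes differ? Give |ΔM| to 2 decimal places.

Pogson: ΔM = −2.5 log₁₀(ratio) = −2.5 log₁₀(1920) = −2.5 × 3.2833 = -8.208

|ΔM| ≈ 8.21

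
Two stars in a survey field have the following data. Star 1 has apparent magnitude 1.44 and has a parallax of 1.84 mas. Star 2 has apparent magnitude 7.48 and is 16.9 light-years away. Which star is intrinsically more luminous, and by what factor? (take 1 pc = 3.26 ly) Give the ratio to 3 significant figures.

Star 1: p = 1.84 mas = 1.84×10^-3″ → d = 1/p = 543.5 pc
Star 1: M = m − 5 log₁₀ d + 5 = 1.44 − 5·2.7352 + 5 = -7.236
Star 2: d = 16.9 ly / 3.26 = 5.184 pc
Star 2: M = m − 5 log₁₀ d + 5 = 7.48 − 5·0.7147 + 5 = 8.907
ΔM = M_1 − M_2 = -7.236 − (8.907) = -16.143; smaller M is more luminous → Star 1.
L ratio = 10^(0.4 |ΔM|) = 10^6.457 = 2.864×10^6

Star 1 is more luminous, by a factor of 2.86×10^6.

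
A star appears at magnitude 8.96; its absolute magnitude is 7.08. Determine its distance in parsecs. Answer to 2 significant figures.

d ≈ 24 pc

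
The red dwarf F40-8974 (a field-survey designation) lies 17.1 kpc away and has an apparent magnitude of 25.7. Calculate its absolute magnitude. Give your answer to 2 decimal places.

M ≈ 9.54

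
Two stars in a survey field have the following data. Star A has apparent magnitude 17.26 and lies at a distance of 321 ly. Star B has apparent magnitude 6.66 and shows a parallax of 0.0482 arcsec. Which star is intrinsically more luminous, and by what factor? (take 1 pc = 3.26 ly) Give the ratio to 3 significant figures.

Star A: d = 321 ly / 3.26 = 98.47 pc
Star A: M = m − 5 log₁₀ d + 5 = 17.26 − 5·1.9933 + 5 = 12.294
Star B: d = 1/p = 1/0.0482″ = 20.75 pc
Star B: M = m − 5 log₁₀ d + 5 = 6.66 − 5·1.3170 + 5 = 5.075
ΔM = M_A − M_B = 12.294 − (5.075) = 7.218; smaller M is more luminous → Star B.
L ratio = 10^(0.4 |ΔM|) = 10^2.887 = 771.5

Star B is more luminous, by a factor of 771.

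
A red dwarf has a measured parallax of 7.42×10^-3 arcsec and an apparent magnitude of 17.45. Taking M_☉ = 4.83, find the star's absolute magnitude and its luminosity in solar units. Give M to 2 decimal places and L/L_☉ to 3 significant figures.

M ≈ 11.80; L/L_☉ ≈ 1.63×10^-3

d = 1/p = 1/7.42×10^-3″ = 134.8 pc
M = m − 5 log₁₀ d + 5 = 17.45 − 5·2.1296 + 5 = 11.802
M − M_☉ = 11.802 − 4.83 = 6.972
L/L_☉ = 10^(−0.4 × 6.972) = 1.626×10^-3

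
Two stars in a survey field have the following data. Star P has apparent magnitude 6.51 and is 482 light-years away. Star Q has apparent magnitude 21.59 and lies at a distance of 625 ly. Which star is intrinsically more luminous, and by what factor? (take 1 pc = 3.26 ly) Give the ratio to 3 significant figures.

Star P is more luminous, by a factor of 640000.

Star P: d = 482 ly / 3.26 = 147.9 pc
Star P: M = m − 5 log₁₀ d + 5 = 6.51 − 5·2.1698 + 5 = 0.661
Star Q: d = 625 ly / 3.26 = 191.7 pc
Star Q: M = m − 5 log₁₀ d + 5 = 21.59 − 5·2.2827 + 5 = 15.177
ΔM = M_P − M_Q = 0.661 − (15.177) = -14.516; smaller M is more luminous → Star P.
L ratio = 10^(0.4 |ΔM|) = 10^5.806 = 640200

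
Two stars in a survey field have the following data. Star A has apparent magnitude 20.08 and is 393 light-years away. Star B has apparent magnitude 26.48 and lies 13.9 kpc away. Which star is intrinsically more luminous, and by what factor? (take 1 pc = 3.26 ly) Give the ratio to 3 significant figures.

Star B is more luminous, by a factor of 36.6.

Star A: d = 393 ly / 3.26 = 120.6 pc
Star A: M = m − 5 log₁₀ d + 5 = 20.08 − 5·2.0812 + 5 = 14.674
Star B: d = 13.9 kpc = 13900 pc
Star B: M = m − 5 log₁₀ d + 5 = 26.48 − 5·4.1430 + 5 = 10.765
ΔM = M_A − M_B = 14.674 − (10.765) = 3.909; smaller M is more luminous → Star B.
L ratio = 10^(0.4 |ΔM|) = 10^1.564 = 36.62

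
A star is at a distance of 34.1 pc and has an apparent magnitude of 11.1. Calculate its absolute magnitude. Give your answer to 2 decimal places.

5 log₁₀(d/10 pc) = 5 log₁₀(34.10) − 5 = 2.664
M = m − 5 log₁₀(d/10) = 11.1 − 2.664 = 8.436

M ≈ 8.44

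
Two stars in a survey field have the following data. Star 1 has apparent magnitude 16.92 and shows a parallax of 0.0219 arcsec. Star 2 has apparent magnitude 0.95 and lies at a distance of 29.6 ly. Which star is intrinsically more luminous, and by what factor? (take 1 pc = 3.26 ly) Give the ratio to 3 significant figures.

Star 2 is more luminous, by a factor of 96600.

Star 1: d = 1/p = 1/0.0219″ = 45.66 pc
Star 1: M = m − 5 log₁₀ d + 5 = 16.92 − 5·1.6596 + 5 = 13.622
Star 2: d = 29.6 ly / 3.26 = 9.080 pc
Star 2: M = m − 5 log₁₀ d + 5 = 0.95 − 5·0.9581 + 5 = 1.160
ΔM = M_1 − M_2 = 13.622 − (1.160) = 12.463; smaller M is more luminous → Star 2.
L ratio = 10^(0.4 |ΔM|) = 10^4.985 = 96610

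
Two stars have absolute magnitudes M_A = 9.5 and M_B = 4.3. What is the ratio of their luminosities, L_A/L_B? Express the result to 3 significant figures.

L_A/L_B ≈ 8.32×10^-3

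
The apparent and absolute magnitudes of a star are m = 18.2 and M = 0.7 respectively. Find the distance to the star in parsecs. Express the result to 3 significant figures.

d ≈ 31600 pc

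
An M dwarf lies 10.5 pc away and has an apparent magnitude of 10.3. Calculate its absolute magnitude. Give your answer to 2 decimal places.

5 log₁₀(d/10 pc) = 5 log₁₀(10.50) − 5 = 0.106
M = m − 5 log₁₀(d/10) = 10.3 − 0.106 = 10.194

M ≈ 10.19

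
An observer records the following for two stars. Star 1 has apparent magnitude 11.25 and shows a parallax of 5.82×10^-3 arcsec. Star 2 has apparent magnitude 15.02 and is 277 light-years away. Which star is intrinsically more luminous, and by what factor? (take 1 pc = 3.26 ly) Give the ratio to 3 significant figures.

Star 1: d = 1/p = 1/5.82×10^-3″ = 171.8 pc
Star 1: M = m − 5 log₁₀ d + 5 = 11.25 − 5·2.2351 + 5 = 5.075
Star 2: d = 277 ly / 3.26 = 84.97 pc
Star 2: M = m − 5 log₁₀ d + 5 = 15.02 − 5·1.9293 + 5 = 10.374
ΔM = M_1 − M_2 = 5.075 − (10.374) = -5.299; smaller M is more luminous → Star 1.
L ratio = 10^(0.4 |ΔM|) = 10^2.120 = 131.7

Star 1 is more luminous, by a factor of 132.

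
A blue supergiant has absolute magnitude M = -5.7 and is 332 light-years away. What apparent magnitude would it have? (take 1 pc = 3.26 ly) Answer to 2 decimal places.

d = 332 ly / 3.26 = 101.8 pc
m = M + 5 log₁₀ d − 5 = -5.7 + 5·2.0079 − 5 = -0.660

m ≈ -0.66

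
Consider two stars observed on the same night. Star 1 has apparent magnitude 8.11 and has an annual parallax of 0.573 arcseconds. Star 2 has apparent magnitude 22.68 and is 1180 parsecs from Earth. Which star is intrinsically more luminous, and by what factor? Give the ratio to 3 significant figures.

Star 1: d = 1/p = 1/0.573″ = 1.745 pc
Star 1: M = m − 5 log₁₀ d + 5 = 8.11 − 5·0.2418 + 5 = 11.901
Star 2: M = m − 5 log₁₀ d + 5 = 22.68 − 5·3.0719 + 5 = 12.321
ΔM = M_1 − M_2 = 11.901 − (12.321) = -0.420; smaller M is more luminous → Star 1.
L ratio = 10^(0.4 |ΔM|) = 10^0.168 = 1.472

Star 1 is more luminous, by a factor of 1.47.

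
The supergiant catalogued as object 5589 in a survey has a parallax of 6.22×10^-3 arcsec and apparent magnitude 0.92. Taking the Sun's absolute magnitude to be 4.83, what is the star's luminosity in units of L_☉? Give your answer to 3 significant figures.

d = 1/p = 1/6.22×10^-3″ = 160.8 pc
M = m − 5 log₁₀ d + 5 = 0.92 − 5·2.2062 + 5 = -5.111
M − M_☉ = -5.111 − 4.83 = -9.941
L/L_☉ = 10^(−0.4 × -9.941) = 9472

L/L_☉ ≈ 9470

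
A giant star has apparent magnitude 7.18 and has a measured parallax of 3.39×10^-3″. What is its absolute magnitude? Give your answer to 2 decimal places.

M ≈ -0.17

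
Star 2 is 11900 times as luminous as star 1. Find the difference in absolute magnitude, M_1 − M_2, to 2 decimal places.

M_1 − M_2 ≈ 10.19

Pogson: ΔM = −2.5 log₁₀(ratio) = −2.5 log₁₀(11900) = −2.5 × 4.0755 = -10.189
Star 2 is brighter so has the smaller magnitude: M_1 − M_2 is positive.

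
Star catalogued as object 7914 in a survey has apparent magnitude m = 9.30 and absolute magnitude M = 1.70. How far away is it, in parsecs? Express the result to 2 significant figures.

d ≈ 330 pc

Distance modulus: m − M = 9.30 − (1.70) = 7.600
m − M = 5 log₁₀ d − 5
log₁₀ d = (m − M)/5 + 1 = 2.5200
d = 10^2.5200 = 331.1 pc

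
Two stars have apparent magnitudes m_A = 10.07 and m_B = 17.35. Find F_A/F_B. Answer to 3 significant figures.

F_A/F_B ≈ 817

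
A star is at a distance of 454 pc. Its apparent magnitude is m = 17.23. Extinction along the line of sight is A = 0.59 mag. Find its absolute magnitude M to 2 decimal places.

M ≈ 8.35

5 log₁₀(d/10 pc) = 5 log₁₀(454.0) − 5 = 8.285
M = m − 5 log₁₀(d/10) − A = 17.23 − 8.285 − 0.59 = 8.355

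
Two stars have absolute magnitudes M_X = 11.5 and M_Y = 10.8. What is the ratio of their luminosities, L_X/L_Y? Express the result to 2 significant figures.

L_X/L_Y ≈ 0.52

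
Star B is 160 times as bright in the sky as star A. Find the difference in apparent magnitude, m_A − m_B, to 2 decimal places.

m_A − m_B ≈ 5.51

Pogson: Δm = −2.5 log₁₀(ratio) = −2.5 log₁₀(160) = −2.5 × 2.2041 = -5.510
Star B is brighter so has the smaller magnitude: m_A − m_B is positive.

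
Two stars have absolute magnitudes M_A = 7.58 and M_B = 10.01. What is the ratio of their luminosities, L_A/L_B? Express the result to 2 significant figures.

ΔM = M_A − M_B = -2.43
L_A/L_B = 10^(−0.4 ΔM) = 10^0.972 = 9.376

L_A/L_B ≈ 9.4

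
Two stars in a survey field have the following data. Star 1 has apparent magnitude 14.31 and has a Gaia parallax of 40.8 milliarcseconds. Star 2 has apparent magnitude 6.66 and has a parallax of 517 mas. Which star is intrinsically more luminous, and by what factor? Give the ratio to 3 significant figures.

Star 1: p = 40.8 mas = 0.0408″ → d = 1/p = 24.51 pc
Star 1: M = m − 5 log₁₀ d + 5 = 14.31 − 5·1.3893 + 5 = 12.363
Star 2: p = 517 mas = 0.517″ → d = 1/p = 1.934 pc
Star 2: M = m − 5 log₁₀ d + 5 = 6.66 − 5·0.2865 + 5 = 10.227
ΔM = M_1 − M_2 = 12.363 − (10.227) = 2.136; smaller M is more luminous → Star 2.
L ratio = 10^(0.4 |ΔM|) = 10^0.854 = 7.151

Star 2 is more luminous, by a factor of 7.15.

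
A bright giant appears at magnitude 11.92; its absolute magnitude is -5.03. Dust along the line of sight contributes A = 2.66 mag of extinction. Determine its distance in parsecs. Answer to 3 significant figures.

m − M = 5 log₁₀(d/10 pc) + A  ⇒  11.92 − (-5.03) − 2.66 = 5 log₁₀(d/10)
14.290 = 5 log₁₀(d/10)
log₁₀ d = (m − M − A)/5 + 1 = 3.8580
d = 10^3.8580 = 7211 pc

d ≈ 7210 pc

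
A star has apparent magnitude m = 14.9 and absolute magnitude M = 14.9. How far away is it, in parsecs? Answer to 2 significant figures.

Distance modulus: m − M = 14.9 − (14.9) = 0.000
m − M = 5 log₁₀ d − 5
log₁₀ d = (m − M)/5 + 1 = 1.0000
d = 10^1.0000 = 10.00 pc

d ≈ 10 pc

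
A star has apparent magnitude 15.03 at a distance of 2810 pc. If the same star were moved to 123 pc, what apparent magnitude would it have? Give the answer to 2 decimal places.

m ≈ 8.24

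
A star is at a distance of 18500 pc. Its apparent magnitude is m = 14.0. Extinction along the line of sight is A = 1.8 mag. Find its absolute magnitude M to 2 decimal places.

M ≈ -4.14

5 log₁₀(d/10 pc) = 5 log₁₀(18500) − 5 = 16.336
M = m − 5 log₁₀(d/10) − A = 14.0 − 16.336 − 1.8 = -4.136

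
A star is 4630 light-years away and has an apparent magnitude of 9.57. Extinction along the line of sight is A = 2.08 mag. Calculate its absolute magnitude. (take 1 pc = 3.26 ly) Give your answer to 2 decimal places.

d = 4630 ly / 3.26 = 1420 pc
5 log₁₀(d/10 pc) = 5 log₁₀(1420) − 5 = 10.762
M = m − 5 log₁₀(d/10) − A = 9.57 − 10.762 − 2.08 = -3.272

M ≈ -3.27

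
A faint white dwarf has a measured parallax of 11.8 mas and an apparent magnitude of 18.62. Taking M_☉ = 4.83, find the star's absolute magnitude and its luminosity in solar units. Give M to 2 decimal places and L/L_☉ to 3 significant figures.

d = 1/p = 1000/11.8 mas = 84.75 pc
M = m − 5 log₁₀ d + 5 = 18.62 − 5·1.9281 + 5 = 13.979
M − M_☉ = 13.979 − 4.83 = 9.149
L/L_☉ = 10^(−0.4 × 9.149) = 2.189×10^-4

M ≈ 13.98; L/L_☉ ≈ 2.19×10^-4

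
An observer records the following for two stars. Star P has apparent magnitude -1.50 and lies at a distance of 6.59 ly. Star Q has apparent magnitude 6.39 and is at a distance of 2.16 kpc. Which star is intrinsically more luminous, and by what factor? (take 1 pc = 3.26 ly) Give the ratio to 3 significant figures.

Star Q is more luminous, by a factor of 797.

Star P: d = 6.59 ly / 3.26 = 2.021 pc
Star P: M = m − 5 log₁₀ d + 5 = -1.50 − 5·0.3057 + 5 = 1.972
Star Q: d = 2.16 kpc = 2160 pc
Star Q: M = m − 5 log₁₀ d + 5 = 6.39 − 5·3.3345 + 5 = -5.282
ΔM = M_P − M_Q = 1.972 − (-5.282) = 7.254; smaller M is more luminous → Star Q.
L ratio = 10^(0.4 |ΔM|) = 10^2.902 = 797.2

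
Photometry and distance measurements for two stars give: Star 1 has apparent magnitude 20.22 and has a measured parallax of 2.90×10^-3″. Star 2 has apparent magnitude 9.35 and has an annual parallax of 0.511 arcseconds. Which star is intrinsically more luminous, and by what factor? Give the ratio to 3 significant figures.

Star 1 is more luminous, by a factor of 1.39.

Star 1: d = 1/p = 1/2.90×10^-3″ = 344.8 pc
Star 1: M = m − 5 log₁₀ d + 5 = 20.22 − 5·2.5376 + 5 = 12.532
Star 2: d = 1/p = 1/0.511″ = 1.957 pc
Star 2: M = m − 5 log₁₀ d + 5 = 9.35 − 5·0.2916 + 5 = 12.892
ΔM = M_1 − M_2 = 12.532 − (12.892) = -0.360; smaller M is more luminous → Star 1.
L ratio = 10^(0.4 |ΔM|) = 10^0.144 = 1.393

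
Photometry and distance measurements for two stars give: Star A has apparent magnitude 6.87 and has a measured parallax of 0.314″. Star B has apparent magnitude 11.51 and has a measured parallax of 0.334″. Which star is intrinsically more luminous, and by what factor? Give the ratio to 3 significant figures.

Star A: d = 1/p = 1/0.314″ = 3.185 pc
Star A: M = m − 5 log₁₀ d + 5 = 6.87 − 5·0.5031 + 5 = 9.355
Star B: d = 1/p = 1/0.334″ = 2.994 pc
Star B: M = m − 5 log₁₀ d + 5 = 11.51 − 5·0.4763 + 5 = 14.129
ΔM = M_A − M_B = 9.355 − (14.129) = -4.774; smaller M is more luminous → Star A.
L ratio = 10^(0.4 |ΔM|) = 10^1.910 = 81.21

Star A is more luminous, by a factor of 81.2.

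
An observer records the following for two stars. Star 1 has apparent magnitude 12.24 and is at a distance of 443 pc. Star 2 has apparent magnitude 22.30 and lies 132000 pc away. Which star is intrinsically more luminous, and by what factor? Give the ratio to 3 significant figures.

Star 2 is more luminous, by a factor of 8.40.

Star 1: M = m − 5 log₁₀ d + 5 = 12.24 − 5·2.6464 + 5 = 4.008
Star 2: M = m − 5 log₁₀ d + 5 = 22.30 − 5·5.1206 + 5 = 1.697
ΔM = M_1 − M_2 = 4.008 − (1.697) = 2.311; smaller M is more luminous → Star 2.
L ratio = 10^(0.4 |ΔM|) = 10^0.924 = 8.401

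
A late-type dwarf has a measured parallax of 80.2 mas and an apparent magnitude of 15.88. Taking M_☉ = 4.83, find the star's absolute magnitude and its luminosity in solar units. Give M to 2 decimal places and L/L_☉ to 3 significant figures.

M ≈ 15.40; L/L_☉ ≈ 5.91×10^-5

d = 1/p = 1000/80.2 mas = 12.47 pc
M = m − 5 log₁₀ d + 5 = 15.88 − 5·1.0958 + 5 = 15.401
M − M_☉ = 15.401 − 4.83 = 10.571
L/L_☉ = 10^(−0.4 × 10.571) = 5.911×10^-5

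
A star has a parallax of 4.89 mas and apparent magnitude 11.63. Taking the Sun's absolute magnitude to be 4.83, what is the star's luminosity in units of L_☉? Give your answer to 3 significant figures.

d = 1/p = 1000/4.89 mas = 204.5 pc
M = m − 5 log₁₀ d + 5 = 11.63 − 5·2.3107 + 5 = 5.077
M − M_☉ = 5.077 − 4.83 = 0.247
L/L_☉ = 10^(−0.4 × 0.247) = 0.7969

L/L_☉ ≈ 0.797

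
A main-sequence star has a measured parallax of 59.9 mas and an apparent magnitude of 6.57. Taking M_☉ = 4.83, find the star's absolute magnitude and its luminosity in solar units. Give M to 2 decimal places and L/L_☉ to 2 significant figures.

M ≈ 5.46; L/L_☉ ≈ 0.56

d = 1/p = 1000/59.9 mas = 16.69 pc
M = m − 5 log₁₀ d + 5 = 6.57 − 5·1.2226 + 5 = 5.457
M − M_☉ = 5.457 − 4.83 = 0.627
L/L_☉ = 10^(−0.4 × 0.627) = 0.5612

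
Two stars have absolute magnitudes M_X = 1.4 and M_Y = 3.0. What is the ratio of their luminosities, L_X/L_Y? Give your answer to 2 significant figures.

ΔM = M_X − M_Y = -1.6
L_X/L_Y = 10^(−0.4 ΔM) = 10^0.640 = 4.365

L_X/L_Y ≈ 4.4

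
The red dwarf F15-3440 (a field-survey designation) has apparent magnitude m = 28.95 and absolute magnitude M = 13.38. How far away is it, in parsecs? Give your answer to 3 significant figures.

μ = m − M = 15.570
m − M = 5 log₁₀ d − 5
log₁₀ d = (m − M)/5 + 1 = 4.1140
d = 10^4.1140 = 13000 pc

d ≈ 13000 pc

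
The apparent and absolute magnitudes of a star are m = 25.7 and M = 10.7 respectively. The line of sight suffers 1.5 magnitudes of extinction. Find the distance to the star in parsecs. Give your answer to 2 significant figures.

d ≈ 5000 pc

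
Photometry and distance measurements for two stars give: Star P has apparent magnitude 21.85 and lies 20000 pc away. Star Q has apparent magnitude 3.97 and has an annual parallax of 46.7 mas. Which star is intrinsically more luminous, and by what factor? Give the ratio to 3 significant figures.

Star Q is more luminous, by a factor of 16.3.

Star P: M = m − 5 log₁₀ d + 5 = 21.85 − 5·4.3010 + 5 = 5.345
Star Q: p = 46.7 mas = 0.0467″ → d = 1/p = 21.41 pc
Star Q: M = m − 5 log₁₀ d + 5 = 3.97 − 5·1.3307 + 5 = 2.317
ΔM = M_P − M_Q = 5.345 − (2.317) = 3.028; smaller M is more luminous → Star Q.
L ratio = 10^(0.4 |ΔM|) = 10^1.211 = 16.27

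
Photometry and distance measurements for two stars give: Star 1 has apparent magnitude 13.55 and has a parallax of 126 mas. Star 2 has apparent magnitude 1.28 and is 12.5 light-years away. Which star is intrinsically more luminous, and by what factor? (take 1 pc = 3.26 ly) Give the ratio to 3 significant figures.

Star 1: p = 126 mas = 0.126″ → d = 1/p = 7.937 pc
Star 1: M = m − 5 log₁₀ d + 5 = 13.55 − 5·0.8996 + 5 = 14.052
Star 2: d = 12.5 ly / 3.26 = 3.834 pc
Star 2: M = m − 5 log₁₀ d + 5 = 1.28 − 5·0.5837 + 5 = 3.362
ΔM = M_1 − M_2 = 14.052 − (3.362) = 10.690; smaller M is more luminous → Star 2.
L ratio = 10^(0.4 |ΔM|) = 10^4.276 = 18890

Star 2 is more luminous, by a factor of 18900.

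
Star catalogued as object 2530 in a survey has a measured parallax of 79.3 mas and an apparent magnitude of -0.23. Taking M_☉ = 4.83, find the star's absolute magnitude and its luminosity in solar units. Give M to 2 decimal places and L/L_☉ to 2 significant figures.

M ≈ -0.73; L/L_☉ ≈ 170

d = 1/p = 1000/79.3 mas = 12.61 pc
M = m − 5 log₁₀ d + 5 = -0.23 − 5·1.1007 + 5 = -0.734
M − M_☉ = -0.734 − 4.83 = -5.564
L/L_☉ = 10^(−0.4 × -5.564) = 168.1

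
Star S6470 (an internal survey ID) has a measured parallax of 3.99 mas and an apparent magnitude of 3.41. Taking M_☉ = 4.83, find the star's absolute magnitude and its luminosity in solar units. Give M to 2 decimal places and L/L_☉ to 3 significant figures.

d = 1/p = 1000/3.99 mas = 250.6 pc
M = m − 5 log₁₀ d + 5 = 3.41 − 5·2.3990 + 5 = -3.585
M − M_☉ = -3.585 − 4.83 = -8.415
L/L_☉ = 10^(−0.4 × -8.415) = 2323

M ≈ -3.59; L/L_☉ ≈ 2320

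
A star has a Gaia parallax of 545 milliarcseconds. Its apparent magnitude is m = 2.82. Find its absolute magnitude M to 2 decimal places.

p = 545 mas = 0.545″ → d = 1/p = 1.835 pc
5 log₁₀(d/10 pc) = 5 log₁₀(1.835) − 5 = -3.682
M = m − 5 log₁₀(d/10) = 2.82 + 3.682 = 6.502

M ≈ 6.50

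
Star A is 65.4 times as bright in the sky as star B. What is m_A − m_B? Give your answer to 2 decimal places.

m_A − m_B ≈ -4.54

Pogson: Δm = −2.5 log₁₀(ratio) = −2.5 log₁₀(65.4) = −2.5 × 1.8156 = -4.539
Star A is brighter, so it has the smaller magnitude: the difference is negative.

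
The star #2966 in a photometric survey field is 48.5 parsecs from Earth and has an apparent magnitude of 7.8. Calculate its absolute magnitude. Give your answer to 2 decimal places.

M ≈ 4.37

5 log₁₀(d/10 pc) = 5 log₁₀(48.50) − 5 = 3.429
M = m − 5 log₁₀(d/10) = 7.8 − 3.429 = 4.371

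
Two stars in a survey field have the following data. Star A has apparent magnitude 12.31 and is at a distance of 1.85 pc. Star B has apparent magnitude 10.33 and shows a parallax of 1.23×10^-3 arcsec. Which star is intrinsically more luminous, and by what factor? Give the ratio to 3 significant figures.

Star B is more luminous, by a factor of 1.20×10^6.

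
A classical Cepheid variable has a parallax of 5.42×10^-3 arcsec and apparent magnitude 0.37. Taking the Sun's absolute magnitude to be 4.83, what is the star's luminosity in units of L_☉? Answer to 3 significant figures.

d = 1/p = 1/5.42×10^-3″ = 184.5 pc
M = m − 5 log₁₀ d + 5 = 0.37 − 5·2.2660 + 5 = -5.960
M − M_☉ = -5.960 − 4.83 = -10.790
L/L_☉ = 10^(−0.4 × -10.790) = 20700

L/L_☉ ≈ 20700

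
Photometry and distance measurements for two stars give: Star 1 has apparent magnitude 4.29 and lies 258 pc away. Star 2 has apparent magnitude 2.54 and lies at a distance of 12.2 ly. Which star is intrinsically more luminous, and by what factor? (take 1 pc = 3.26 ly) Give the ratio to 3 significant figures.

Star 1 is more luminous, by a factor of 948.

Star 1: M = m − 5 log₁₀ d + 5 = 4.29 − 5·2.4116 + 5 = -2.768
Star 2: d = 12.2 ly / 3.26 = 3.742 pc
Star 2: M = m − 5 log₁₀ d + 5 = 2.54 − 5·0.5731 + 5 = 4.674
ΔM = M_1 − M_2 = -2.768 − (4.674) = -7.442; smaller M is more luminous → Star 1.
L ratio = 10^(0.4 |ΔM|) = 10^2.977 = 948.3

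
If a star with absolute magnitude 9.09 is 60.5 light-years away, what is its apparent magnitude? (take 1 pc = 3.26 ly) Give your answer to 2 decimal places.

m ≈ 10.43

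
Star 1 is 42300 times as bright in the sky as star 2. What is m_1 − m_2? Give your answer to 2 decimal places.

m_1 − m_2 ≈ -11.57

Pogson: Δm = −2.5 log₁₀(ratio) = −2.5 log₁₀(42300) = −2.5 × 4.6263 = -11.566
Star 1 is brighter, so it has the smaller magnitude: the difference is negative.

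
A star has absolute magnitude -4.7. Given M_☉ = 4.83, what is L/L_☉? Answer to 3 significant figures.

L/L_☉ ≈ 6490

M − M_☉ = -4.7 − 4.83 = -9.530
L/L_☉ = 10^(−0.4 (M − M_☉)) = 10^3.812 = 6486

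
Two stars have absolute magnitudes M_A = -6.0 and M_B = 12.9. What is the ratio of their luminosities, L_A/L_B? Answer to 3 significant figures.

ΔM = M_A − M_B = -18.9
L_A/L_B = 10^(−0.4 ΔM) = 10^7.560 = 3.631×10^7

L_A/L_B ≈ 3.63×10^7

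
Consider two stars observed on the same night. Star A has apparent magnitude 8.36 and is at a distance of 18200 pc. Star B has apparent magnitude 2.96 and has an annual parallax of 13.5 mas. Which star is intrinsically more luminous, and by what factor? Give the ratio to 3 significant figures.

Star A is more luminous, by a factor of 418.

Star A: M = m − 5 log₁₀ d + 5 = 8.36 − 5·4.2601 + 5 = -7.940
Star B: p = 13.5 mas = 0.0135″ → d = 1/p = 74.07 pc
Star B: M = m − 5 log₁₀ d + 5 = 2.96 − 5·1.8697 + 5 = -1.388
ΔM = M_A − M_B = -7.940 − (-1.388) = -6.552; smaller M is more luminous → Star A.
L ratio = 10^(0.4 |ΔM|) = 10^2.621 = 417.6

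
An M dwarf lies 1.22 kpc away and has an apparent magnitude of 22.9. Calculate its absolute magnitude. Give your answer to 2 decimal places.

d = 1.22 kpc = 1220 pc
5 log₁₀(d/10 pc) = 5 log₁₀(1220) − 5 = 10.432
M = m − 5 log₁₀(d/10) = 22.9 − 10.432 = 12.468

M ≈ 12.47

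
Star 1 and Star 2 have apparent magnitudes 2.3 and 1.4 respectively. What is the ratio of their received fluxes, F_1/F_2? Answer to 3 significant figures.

F_1/F_2 ≈ 0.437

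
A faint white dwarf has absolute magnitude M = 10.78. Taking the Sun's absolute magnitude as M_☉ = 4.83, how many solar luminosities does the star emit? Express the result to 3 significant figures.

M − M_☉ = 10.78 − 4.83 = 5.950
L/L_☉ = 10^(−0.4 (M − M_☉)) = 10^-2.380 = 4.169×10^-3

L/L_☉ ≈ 4.17×10^-3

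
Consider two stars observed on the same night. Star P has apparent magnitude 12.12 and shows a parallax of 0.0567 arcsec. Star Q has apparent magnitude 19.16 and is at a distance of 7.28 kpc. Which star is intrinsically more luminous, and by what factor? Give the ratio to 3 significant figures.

Star Q is more luminous, by a factor of 260.

Star P: d = 1/p = 1/0.0567″ = 17.64 pc
Star P: M = m − 5 log₁₀ d + 5 = 12.12 − 5·1.2464 + 5 = 10.888
Star Q: d = 7.28 kpc = 7280 pc
Star Q: M = m − 5 log₁₀ d + 5 = 19.16 − 5·3.8621 + 5 = 4.849
ΔM = M_P − M_Q = 10.888 − (4.849) = 6.039; smaller M is more luminous → Star Q.
L ratio = 10^(0.4 |ΔM|) = 10^2.415 = 260.3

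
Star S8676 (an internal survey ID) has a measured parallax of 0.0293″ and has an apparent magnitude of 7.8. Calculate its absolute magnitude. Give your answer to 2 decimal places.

M ≈ 5.13

d = 1/p = 1/0.0293″ = 34.13 pc
5 log₁₀(d/10 pc) = 5 log₁₀(34.13) − 5 = 2.666
M = m − 5 log₁₀(d/10) = 7.8 − 2.666 = 5.134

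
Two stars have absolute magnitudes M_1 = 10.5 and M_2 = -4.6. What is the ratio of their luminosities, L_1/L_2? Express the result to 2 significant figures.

L_1/L_2 ≈ 9.1×10^-7

ΔM = M_1 − M_2 = 15.1
L_1/L_2 = 10^(−0.4 ΔM) = 10^-6.040 = 9.120×10^-7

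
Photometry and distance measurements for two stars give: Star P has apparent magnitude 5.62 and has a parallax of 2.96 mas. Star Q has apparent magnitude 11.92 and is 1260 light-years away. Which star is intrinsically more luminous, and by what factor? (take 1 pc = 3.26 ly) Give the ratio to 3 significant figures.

Star P is more luminous, by a factor of 253.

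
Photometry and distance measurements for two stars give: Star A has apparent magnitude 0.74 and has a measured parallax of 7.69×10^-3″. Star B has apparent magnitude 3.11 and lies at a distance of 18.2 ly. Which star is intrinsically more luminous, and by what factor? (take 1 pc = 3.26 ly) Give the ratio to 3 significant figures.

Star A is more luminous, by a factor of 4810.

Star A: d = 1/p = 1/7.69×10^-3″ = 130.0 pc
Star A: M = m − 5 log₁₀ d + 5 = 0.74 − 5·2.1141 + 5 = -4.830
Star B: d = 18.2 ly / 3.26 = 5.583 pc
Star B: M = m − 5 log₁₀ d + 5 = 3.11 − 5·0.7469 + 5 = 4.376
ΔM = M_A − M_B = -4.830 − (4.376) = -9.206; smaller M is more luminous → Star A.
L ratio = 10^(0.4 |ΔM|) = 10^3.682 = 4813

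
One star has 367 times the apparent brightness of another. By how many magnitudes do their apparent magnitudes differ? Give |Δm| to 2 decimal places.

Pogson: Δm = −2.5 log₁₀(ratio) = −2.5 log₁₀(367) = −2.5 × 2.5647 = -6.412

|Δm| ≈ 6.41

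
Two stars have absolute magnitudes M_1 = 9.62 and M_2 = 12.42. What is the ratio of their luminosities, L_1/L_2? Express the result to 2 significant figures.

ΔM = M_1 − M_2 = -2.80
L_1/L_2 = 10^(−0.4 ΔM) = 10^1.120 = 13.18

L_1/L_2 ≈ 13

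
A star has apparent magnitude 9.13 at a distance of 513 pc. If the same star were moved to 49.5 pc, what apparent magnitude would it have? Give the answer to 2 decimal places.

Flux ∝ 1/d², so Δm = 5 log₁₀(d₂/d₁) = 5 log₁₀(49.5/513) = -5.078
m₂ = m₁ + Δm = 9.13 + (-5.078) = 4.052

m ≈ 4.05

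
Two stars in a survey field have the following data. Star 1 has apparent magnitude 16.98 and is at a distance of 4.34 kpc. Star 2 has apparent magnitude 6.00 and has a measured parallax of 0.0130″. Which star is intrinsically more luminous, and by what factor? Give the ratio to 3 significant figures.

Star 1: d = 4.34 kpc = 4340 pc
Star 1: M = m − 5 log₁₀ d + 5 = 16.98 − 5·3.6375 + 5 = 3.793
Star 2: d = 1/p = 1/0.0130″ = 76.92 pc
Star 2: M = m − 5 log₁₀ d + 5 = 6.00 − 5·1.8861 + 5 = 1.570
ΔM = M_1 − M_2 = 3.793 − (1.570) = 2.223; smaller M is more luminous → Star 2.
L ratio = 10^(0.4 |ΔM|) = 10^0.889 = 7.747

Star 2 is more luminous, by a factor of 7.75.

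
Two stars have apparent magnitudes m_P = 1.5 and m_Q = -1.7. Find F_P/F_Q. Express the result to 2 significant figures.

Magnitude difference = 3.2
Flux ratio = 10^(−0.4 Δm) = 10^(−0.4 × 3.2) = 10^-1.280 = 0.05248

F_P/F_Q ≈ 0.052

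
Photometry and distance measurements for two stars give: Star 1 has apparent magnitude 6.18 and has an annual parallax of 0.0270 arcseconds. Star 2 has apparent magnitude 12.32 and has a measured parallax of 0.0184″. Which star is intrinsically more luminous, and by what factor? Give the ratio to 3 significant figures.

Star 1 is more luminous, by a factor of 133.

Star 1: d = 1/p = 1/0.0270″ = 37.04 pc
Star 1: M = m − 5 log₁₀ d + 5 = 6.18 − 5·1.5686 + 5 = 3.337
Star 2: d = 1/p = 1/0.0184″ = 54.35 pc
Star 2: M = m − 5 log₁₀ d + 5 = 12.32 − 5·1.7352 + 5 = 8.644
ΔM = M_1 − M_2 = 3.337 − (8.644) = -5.307; smaller M is more luminous → Star 1.
L ratio = 10^(0.4 |ΔM|) = 10^2.123 = 132.7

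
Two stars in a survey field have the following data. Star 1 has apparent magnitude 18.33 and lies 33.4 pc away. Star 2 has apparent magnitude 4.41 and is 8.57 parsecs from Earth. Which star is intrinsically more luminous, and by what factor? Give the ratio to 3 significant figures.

Star 1: M = m − 5 log₁₀ d + 5 = 18.33 − 5·1.5237 + 5 = 15.711
Star 2: M = m − 5 log₁₀ d + 5 = 4.41 − 5·0.9330 + 5 = 4.745
ΔM = M_1 − M_2 = 15.711 − (4.745) = 10.966; smaller M is more luminous → Star 2.
L ratio = 10^(0.4 |ΔM|) = 10^4.386 = 24350

Star 2 is more luminous, by a factor of 24300.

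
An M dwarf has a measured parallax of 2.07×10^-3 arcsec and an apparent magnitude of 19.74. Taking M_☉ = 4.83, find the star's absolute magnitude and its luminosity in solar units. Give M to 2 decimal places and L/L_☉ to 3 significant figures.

d = 1/p = 1/2.07×10^-3″ = 483.1 pc
M = m − 5 log₁₀ d + 5 = 19.74 − 5·2.6840 + 5 = 11.320
M − M_☉ = 11.320 − 4.83 = 6.490
L/L_☉ = 10^(−0.4 × 6.490) = 2.535×10^-3

M ≈ 11.32; L/L_☉ ≈ 2.54×10^-3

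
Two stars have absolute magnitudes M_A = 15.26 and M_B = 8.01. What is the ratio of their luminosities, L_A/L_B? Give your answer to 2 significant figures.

L_A/L_B ≈ 1.3×10^-3

ΔM = M_A − M_B = 7.25
L_A/L_B = 10^(−0.4 ΔM) = 10^-2.900 = 1.259×10^-3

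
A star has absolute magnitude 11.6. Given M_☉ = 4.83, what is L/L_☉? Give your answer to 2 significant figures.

L/L_☉ ≈ 2.0×10^-3

M − M_☉ = 11.6 − 4.83 = 6.770
L/L_☉ = 10^(−0.4 (M − M_☉)) = 10^-2.708 = 1.959×10^-3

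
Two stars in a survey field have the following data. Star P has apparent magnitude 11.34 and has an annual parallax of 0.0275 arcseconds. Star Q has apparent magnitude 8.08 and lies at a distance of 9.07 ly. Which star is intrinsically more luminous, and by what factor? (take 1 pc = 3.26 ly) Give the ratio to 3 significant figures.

Star P: d = 1/p = 1/0.0275″ = 36.36 pc
Star P: M = m − 5 log₁₀ d + 5 = 11.34 − 5·1.5607 + 5 = 8.537
Star Q: d = 9.07 ly / 3.26 = 2.782 pc
Star Q: M = m − 5 log₁₀ d + 5 = 8.08 − 5·0.4444 + 5 = 10.858
ΔM = M_P − M_Q = 8.537 − (10.858) = -2.321; smaller M is more luminous → Star P.
L ratio = 10^(0.4 |ΔM|) = 10^0.929 = 8.483

Star P is more luminous, by a factor of 8.48.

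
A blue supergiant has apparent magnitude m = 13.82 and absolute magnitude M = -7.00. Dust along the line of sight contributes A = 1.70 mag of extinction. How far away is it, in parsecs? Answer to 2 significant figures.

m − M = 5 log₁₀(d/10 pc) + A  ⇒  13.82 − (-7.00) − 1.70 = 5 log₁₀(d/10)
19.120 = 5 log₁₀(d/10)
log₁₀ d = (m − M − A)/5 + 1 = 4.8240
d = 10^4.8240 = 66680 pc

d ≈ 67000 pc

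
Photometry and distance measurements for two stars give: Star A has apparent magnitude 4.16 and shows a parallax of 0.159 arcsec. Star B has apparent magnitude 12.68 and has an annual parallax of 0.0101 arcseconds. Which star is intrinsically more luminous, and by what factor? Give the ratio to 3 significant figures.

Star A: d = 1/p = 1/0.159″ = 6.289 pc
Star A: M = m − 5 log₁₀ d + 5 = 4.16 − 5·0.7986 + 5 = 5.167
Star B: d = 1/p = 1/0.0101″ = 99.01 pc
Star B: M = m − 5 log₁₀ d + 5 = 12.68 − 5·1.9957 + 5 = 7.702
ΔM = M_A − M_B = 5.167 − (7.702) = -2.535; smaller M is more luminous → Star A.
L ratio = 10^(0.4 |ΔM|) = 10^1.014 = 10.32

Star A is more luminous, by a factor of 10.3.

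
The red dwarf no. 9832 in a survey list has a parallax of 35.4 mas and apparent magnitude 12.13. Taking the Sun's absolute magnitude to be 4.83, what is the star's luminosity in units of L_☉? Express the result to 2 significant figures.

L/L_☉ ≈ 9.6×10^-3

d = 1/p = 1000/35.4 mas = 28.25 pc
M = m − 5 log₁₀ d + 5 = 12.13 − 5·1.4510 + 5 = 9.875
M − M_☉ = 9.875 − 4.83 = 5.045
L/L_☉ = 10^(−0.4 × 5.045) = 9.594×10^-3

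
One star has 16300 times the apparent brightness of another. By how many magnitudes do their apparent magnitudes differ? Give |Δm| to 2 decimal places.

|Δm| ≈ 10.53

Pogson: Δm = −2.5 log₁₀(ratio) = −2.5 log₁₀(16300) = −2.5 × 4.2122 = -10.530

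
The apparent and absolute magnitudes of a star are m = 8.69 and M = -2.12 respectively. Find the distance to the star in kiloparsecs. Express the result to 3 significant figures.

μ = m − M = 10.810
m − M = 5 log₁₀ d − 5
log₁₀ d = (m − M)/5 + 1 = 3.1620
d = 10^3.1620 = 1452 pc
= 1.452 kpc

d ≈ 1.45 kpc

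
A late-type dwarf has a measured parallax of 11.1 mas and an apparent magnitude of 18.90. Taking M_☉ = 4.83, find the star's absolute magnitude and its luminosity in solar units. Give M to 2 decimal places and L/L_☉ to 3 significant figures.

d = 1/p = 1000/11.1 mas = 90.09 pc
M = m − 5 log₁₀ d + 5 = 18.90 − 5·1.9547 + 5 = 14.127
M − M_☉ = 14.127 − 4.83 = 9.297
L/L_☉ = 10^(−0.4 × 9.297) = 1.911×10^-4

M ≈ 14.13; L/L_☉ ≈ 1.91×10^-4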